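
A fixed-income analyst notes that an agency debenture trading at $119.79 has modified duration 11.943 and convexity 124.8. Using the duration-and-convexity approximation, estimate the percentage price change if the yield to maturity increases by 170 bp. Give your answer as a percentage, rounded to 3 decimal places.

Duration effect: -D_mod·Δy = -11.943 × (+0.017) = -0.203031
Convexity effect: ½·C·(Δy)² = 0.5 × 124.8 × (0.017)² = +0.0180336
ΔP/P ≈ -0.203031 + 0.0180336 = -0.1849974
= -18.49974%.

-18.500%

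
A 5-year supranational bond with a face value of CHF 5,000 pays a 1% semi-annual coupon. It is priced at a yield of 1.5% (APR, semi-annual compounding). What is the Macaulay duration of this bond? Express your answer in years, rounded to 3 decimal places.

4.888 years

Periodic yield y = 0.0075. Discount each cash flow and weight by its period:
  t   CF        PV=CF/(1+0.0075)^t    t·PV
  1        25.00        24.8139        24.8139
  2        25.00        24.6292        49.2584
  3        25.00        24.4458        73.3375
  4        25.00        24.2639        97.0554
  5        25.00        24.0832       120.4162
  6        25.00        23.9040       143.4237
  7        25.00        23.7260       166.0820
  8        25.00        23.5494       188.3951
  9        25.00        23.3741       210.3667
  10    5,025.00     4,663.2158    46,632.1584
  Σ                  4,880.0053    47,705.3073
Price P = Σ PV = 4,880.0053.
Macaulay duration = Σ(t·PV) / P = 47,705.3073 / 4,880.0053 = 9.77567 half-year periods.
In years: 9.77567 / 2 = 4.88783 years.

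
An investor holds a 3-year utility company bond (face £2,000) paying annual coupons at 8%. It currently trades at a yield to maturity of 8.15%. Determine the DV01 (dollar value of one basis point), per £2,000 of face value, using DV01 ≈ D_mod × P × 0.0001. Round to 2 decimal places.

Periodic yield y = 0.0815.
  t   CF        PV=CF/(1+0.0815)^t    t·PV
  1       160.00       147.9427       147.9427
  2       160.00       136.7940       273.5879
  3     2,160.00     1,707.5530     5,122.6589
  Σ                  1,992.2896     5,544.1895
P = 1,992.2896; D_Mac = 2.78282 yrs; D_mod = 2.57311 yrs.
DV01 ≈ 2.57311 × 1,992.2896 × 0.0001 = 0.512639.

£0.51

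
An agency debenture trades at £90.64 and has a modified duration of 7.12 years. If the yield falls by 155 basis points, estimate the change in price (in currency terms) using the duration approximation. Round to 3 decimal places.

+£10.003

Duration approximation: ΔP/P ≈ -D_mod · Δy = -7.12 × (-0.0155) = +0.110360.
ΔP ≈ 90.64 × (+0.110360) = +10.0030304.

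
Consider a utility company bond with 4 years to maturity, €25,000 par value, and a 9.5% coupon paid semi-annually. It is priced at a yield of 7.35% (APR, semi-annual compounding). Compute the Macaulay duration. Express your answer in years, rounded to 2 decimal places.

3.44 years

Periodic yield y = 0.03675. Discount each cash flow and weight by its period:
  t   CF        PV=CF/(1+0.03675)^t    t·PV
  1     1,187.50     1,145.4063     1,145.4063
  2     1,187.50     1,104.8047     2,209.6095
  3     1,187.50     1,065.6424     3,196.9272
  4     1,187.50     1,027.8682     4,111.4729
  5     1,187.50       991.4331     4,957.1653
  6     1,187.50       956.2894     5,737.7366
  7     1,187.50       922.3915     6,456.7408
  8    26,187.50    19,620.1213   156,960.9704
  Σ                 26,833.9570   184,776.0289
Price P = Σ PV = 26,833.9570.
Macaulay duration = Σ(t·PV) / P = 184,776.0289 / 26,833.9570 = 6.88590 half-year periods.
In years: 6.88590 / 2 = 3.44295 years.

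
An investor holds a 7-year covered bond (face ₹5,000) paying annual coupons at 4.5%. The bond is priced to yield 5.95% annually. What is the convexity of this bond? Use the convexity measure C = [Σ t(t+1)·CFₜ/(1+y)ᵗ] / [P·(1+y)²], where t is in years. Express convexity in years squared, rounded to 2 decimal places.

With y = 0.0595:
  t   CF        PV=CF/(1+0.0595)^t    t·PV        t(t+1)·PV
  1       225.00       212.3643       212.3643         424.7286
  2       225.00       200.4382       400.8765       1,202.6295
  3       225.00       189.1819       567.5458       2,270.1831
  4       225.00       178.5577       714.2309       3,571.1547
  5       225.00       168.5302       842.6510       5,055.9057
  6       225.00       159.0658       954.3947       6,680.7626
  7     5,225.00     3,486.4189    24,404.9323     195,239.4585
  Σ                  4,594.5571    28,096.9955     214,444.8228
P = 4,594.5571.
Convexity = Σ t(t+1)·PV / [P·(1+y)²] = 214,444.8228 / (4,594.5571 × 1.122540) = 41.57861.

41.58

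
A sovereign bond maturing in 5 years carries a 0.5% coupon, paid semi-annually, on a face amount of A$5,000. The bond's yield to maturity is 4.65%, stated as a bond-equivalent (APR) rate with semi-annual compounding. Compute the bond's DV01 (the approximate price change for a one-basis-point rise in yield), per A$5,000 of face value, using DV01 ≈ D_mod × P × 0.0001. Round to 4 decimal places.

Periodic yield y = 0.02325.
  t   CF        PV=CF/(1+0.02325)^t    t·PV
  1        12.50        12.2160        12.2160
  2        12.50        11.9384        23.8768
  3        12.50        11.6671        35.0014
  4        12.50        11.4021        45.6082
  5        12.50        11.1430        55.7149
  6        12.50        10.8898        65.3387
  7        12.50        10.6424        74.4965
  8        12.50        10.4005        83.2043
  9        12.50        10.1642        91.4780
  10    5,012.50     3,983.2435    39,832.4347
  Σ                  4,083.7069    40,319.3696
P = 4,083.7069; D_Mac = 9.87323 half-year periods = 4.93661 yrs; D_mod = 4.82445 yrs.
DV01 ≈ 4.82445 × 4,083.7069 × 0.0001 = 1.970162.

A$1.9702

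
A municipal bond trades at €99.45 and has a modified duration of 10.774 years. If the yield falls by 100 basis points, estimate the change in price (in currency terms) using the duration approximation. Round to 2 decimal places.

+€10.71

Duration approximation: ΔP/P ≈ -D_mod · Δy = -10.774 × (-0.01) = +0.107740.
ΔP ≈ 99.45 × (+0.107740) = +10.714743.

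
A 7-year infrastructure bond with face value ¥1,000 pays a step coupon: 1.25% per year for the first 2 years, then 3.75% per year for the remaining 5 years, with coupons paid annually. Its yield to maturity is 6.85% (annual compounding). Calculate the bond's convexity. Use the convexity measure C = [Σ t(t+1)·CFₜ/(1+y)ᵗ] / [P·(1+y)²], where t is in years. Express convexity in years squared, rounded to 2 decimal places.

43.91

With y = 0.0685:
  t   CF        PV=CF/(1+0.0685)^t    t·PV        t(t+1)·PV
  1        12.50        11.6986        11.6986          23.3973
  2        12.50        10.9487        21.8973          65.6920
  3        37.50        30.7403        92.2208         368.8832
  4        37.50        28.7696       115.0782         575.3911
  5        37.50        26.9252       134.6259         807.7554
  6        37.50        25.1990       151.1943       1,058.3600
  7     1,037.50       652.4788     4,567.3518      36,538.8140
  Σ                    786.7602     5,094.0669      39,438.2930
P = 786.7602.
Convexity = Σ t(t+1)·PV / [P·(1+y)²] = 39,438.2930 / (786.7602 × 1.141692) = 43.90628.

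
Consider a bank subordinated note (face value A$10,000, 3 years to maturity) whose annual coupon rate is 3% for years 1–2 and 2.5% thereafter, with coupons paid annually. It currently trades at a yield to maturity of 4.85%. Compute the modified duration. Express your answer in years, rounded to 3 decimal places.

Periodic yield y = 0.0485. First find Macaulay duration:
  t   CF        PV=CF/(1+0.0485)^t    t·PV
  1       300.00       286.1230       286.1230
  2       300.00       272.8880       545.7759
  3    10,250.00     8,892.3912    26,677.1736
  Σ                  9,451.4022    27,509.0726
P = 9,451.4022; Macaulay duration = 27,509.0726 / 9,451.4022 = 2.91058 years.
Modified duration = D_Mac / (1 + y) = 2.91058 / 1.0485 = 2.77595 years.

2.776 years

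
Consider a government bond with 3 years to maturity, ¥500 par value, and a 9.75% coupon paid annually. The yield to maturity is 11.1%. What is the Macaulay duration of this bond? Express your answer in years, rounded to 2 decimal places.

2.74 years

Periodic yield y = 0.111. Discount each cash flow and weight by its year:
  t   CF        PV=CF/(1+0.111)^t    t·PV
  1        48.75        43.8794        43.8794
  2        48.75        39.4954        78.9908
  3       548.75       400.1588     1,200.4764
  Σ                    483.5336     1,323.3465
Price P = Σ PV = 483.5336.
Macaulay duration = Σ(t·PV) / P = 1,323.3465 / 483.5336 = 2.73682 years.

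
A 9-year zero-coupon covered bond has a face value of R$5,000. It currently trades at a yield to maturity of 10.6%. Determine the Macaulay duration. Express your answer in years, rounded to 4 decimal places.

9.0000 years

A zero-coupon bond has a single cash flow at maturity, so its Macaulay duration equals its maturity: 9 years.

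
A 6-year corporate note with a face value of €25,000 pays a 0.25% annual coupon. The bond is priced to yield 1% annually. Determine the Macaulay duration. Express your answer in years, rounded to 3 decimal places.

Periodic yield y = 0.01. Discount each cash flow and weight by its year:
  t   CF        PV=CF/(1+0.01)^t    t·PV
  1        62.50        61.8812        61.8812
  2        62.50        61.2685       122.5370
  3        62.50        60.6619       181.9857
  4        62.50        60.0613       240.2451
  5        62.50        59.4666       297.3330
  6    25,062.50    23,610.0087   141,660.0523
  Σ                 23,913.3482   142,564.0342
Price P = Σ PV = 23,913.3482.
Macaulay duration = Σ(t·PV) / P = 142,564.0342 / 23,913.3482 = 5.96169 years.

5.962 years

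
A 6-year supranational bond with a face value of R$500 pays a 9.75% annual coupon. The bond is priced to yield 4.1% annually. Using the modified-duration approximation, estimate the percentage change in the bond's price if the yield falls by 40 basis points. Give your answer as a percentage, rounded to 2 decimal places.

+1.91%

Periodic yield y = 0.041. Modified duration first:
  t   CF        PV=CF/(1+0.041)^t    t·PV
  1        48.75        46.8300        46.8300
  2        48.75        44.9856        89.9711
  3        48.75        43.2138       129.6414
  4        48.75        41.5118       166.0473
  5        48.75        39.8769       199.3843
  6       548.75       431.1915     2,587.1488
  Σ                    647.6095     3,219.0228
P = 647.6095; D_Mac = 4.97062 yrs; D_mod = 4.97062/(1+0.041) = 4.77485 yrs.
ΔP/P ≈ -D_mod · Δy = -4.77485 × (-0.004) = +0.019099 = +1.9099%.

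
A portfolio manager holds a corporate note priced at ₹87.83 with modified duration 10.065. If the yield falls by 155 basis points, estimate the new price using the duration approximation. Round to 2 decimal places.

Duration approximation: ΔP/P ≈ -D_mod · Δy = -10.065 × (-0.0155) = +0.1560075.
New price ≈ 87.83 × (1 + 0.1560075) = 101.532138725.

₹101.53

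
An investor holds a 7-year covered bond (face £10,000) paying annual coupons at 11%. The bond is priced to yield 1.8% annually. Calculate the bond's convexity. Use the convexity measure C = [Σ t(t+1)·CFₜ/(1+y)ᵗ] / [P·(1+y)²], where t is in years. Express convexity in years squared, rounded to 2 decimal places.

With y = 0.018:
  t   CF        PV=CF/(1+0.018)^t    t·PV        t(t+1)·PV
  1     1,100.00     1,080.5501     1,080.5501       2,161.1002
  2     1,100.00     1,061.4441     2,122.8882       6,368.6646
  3     1,100.00     1,042.6759     3,128.0278      12,512.1112
  4     1,100.00     1,024.2396     4,096.9585      20,484.7925
  5     1,100.00     1,006.1293     5,030.6465      30,183.8789
  6     1,100.00       988.3392     5,930.0351      41,510.2460
  7    11,100.00     9,796.8968    68,578.2775     548,626.2202
  Σ                 16,000.2750    89,967.3838     661,847.0137
P = 16,000.2750.
Convexity = Σ t(t+1)·PV / [P·(1+y)²] = 661,847.0137 / (16,000.2750 × 1.036324) = 39.91486.

39.91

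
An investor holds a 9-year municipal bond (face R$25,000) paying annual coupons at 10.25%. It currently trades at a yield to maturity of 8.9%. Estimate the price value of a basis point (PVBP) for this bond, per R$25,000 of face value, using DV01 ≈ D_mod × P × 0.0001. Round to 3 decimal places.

R$15.877

Periodic yield y = 0.089.
  t   CF        PV=CF/(1+0.089)^t    t·PV
  1     2,562.50     2,353.0762     2,353.0762
  2     2,562.50     2,160.7679     4,321.5358
  3     2,562.50     1,984.1762     5,952.5286
  4     2,562.50     1,822.0167     7,288.0668
  5     2,562.50     1,673.1099     8,365.5496
  6     2,562.50     1,536.3727     9,218.2365
  7     2,562.50     1,410.8106     9,875.6742
  8     2,562.50     1,295.5102    10,364.0816
  9    27,562.50    12,795.8072   115,162.2651
  Σ                 27,031.6477   172,901.0145
P = 27,031.6477; D_Mac = 6.39624 yrs; D_mod = 5.87350 yrs.
DV01 ≈ 5.87350 × 27,031.6477 × 0.0001 = 15.877044.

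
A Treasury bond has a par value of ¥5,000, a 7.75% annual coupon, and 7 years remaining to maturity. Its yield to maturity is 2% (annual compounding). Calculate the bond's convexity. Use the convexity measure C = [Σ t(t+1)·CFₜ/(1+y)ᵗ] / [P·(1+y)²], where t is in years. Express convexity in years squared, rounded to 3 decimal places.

With y = 0.02:
  t   CF        PV=CF/(1+0.02)^t    t·PV        t(t+1)·PV
  1       387.50       379.9020       379.9020         759.8039
  2       387.50       372.4529       744.9058       2,234.7174
  3       387.50       365.1499     1,095.4497       4,381.7989
  4       387.50       357.9901     1,431.9604       7,159.8021
  5       387.50       350.9707     1,754.8534      10,529.1207
  6       387.50       344.0889     2,064.5335      14,451.7342
  7     5,387.50     4,690.1430    32,831.0007     262,648.0059
  Σ                  6,860.6974    40,302.6055     302,164.9830
P = 6,860.6974.
Convexity = Σ t(t+1)·PV / [P·(1+y)²] = 302,164.9830 / (6,860.6974 × 1.040400) = 42.33266.

42.333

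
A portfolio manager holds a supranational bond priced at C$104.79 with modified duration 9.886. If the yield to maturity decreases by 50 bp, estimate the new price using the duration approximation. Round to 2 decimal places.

Duration approximation: ΔP/P ≈ -D_mod · Δy = -9.886 × (-0.005) = +0.049430.
New price ≈ 104.79 × (1 + 0.049430) = 109.9697697.

C$109.97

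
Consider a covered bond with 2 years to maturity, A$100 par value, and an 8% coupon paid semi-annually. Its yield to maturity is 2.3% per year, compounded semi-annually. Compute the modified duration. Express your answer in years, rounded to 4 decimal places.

1.8725 years

Periodic yield y = 0.0115. First find Macaulay duration:
  t   CF        PV=CF/(1+0.0115)^t    t·PV
  1         4.00         3.9545         3.9545
  2         4.00         3.9096         7.8191
  3         4.00         3.8651        11.5953
  4       104.00        99.3504       397.4018
  Σ                    111.0796       420.7707
P = 111.0796; Macaulay duration = 420.7707 / 111.0796 = 3.78801 half-year periods = 1.89400 years.
Modified duration = D_Mac / (1 + y) = 1.89400 / 1.0115 = 1.87247 years.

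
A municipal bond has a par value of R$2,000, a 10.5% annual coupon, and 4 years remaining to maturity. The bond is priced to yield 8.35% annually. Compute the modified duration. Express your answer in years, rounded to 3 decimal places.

3.216 years

Periodic yield y = 0.0835. First find Macaulay duration:
  t   CF        PV=CF/(1+0.0835)^t    t·PV
  1       210.00       193.8163       193.8163
  2       210.00       178.8799       357.7597
  3       210.00       165.0945       495.2834
  4     2,210.00     1,603.5282     6,414.1129
  Σ                  2,141.3189     7,460.9724
P = 2,141.3189; Macaulay duration = 7,460.9724 / 2,141.3189 = 3.48429 years.
Modified duration = D_Mac / (1 + y) = 3.48429 / 1.0835 = 3.21577 years.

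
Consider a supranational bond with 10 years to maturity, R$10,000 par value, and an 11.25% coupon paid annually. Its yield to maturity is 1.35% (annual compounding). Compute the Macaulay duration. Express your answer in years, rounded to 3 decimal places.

Periodic yield y = 0.0135. Discount each cash flow and weight by its year:
  t   CF        PV=CF/(1+0.0135)^t    t·PV
  1     1,125.00     1,110.0148     1,110.0148
  2     1,125.00     1,095.2292     2,190.4584
  3     1,125.00     1,080.6406     3,241.9217
  4     1,125.00     1,066.2462     4,264.9849
  5     1,125.00     1,052.0436     5,260.2182
  6     1,125.00     1,038.0302     6,228.1814
  7     1,125.00     1,024.2035     7,169.4244
  8     1,125.00     1,010.5609     8,084.4873
  9     1,125.00       997.1001     8,973.9006
  10   11,125.00     9,728.8720    97,288.7200
  Σ                 19,202.9411   143,812.3118
Price P = Σ PV = 19,202.9411.
Macaulay duration = Σ(t·PV) / P = 143,812.3118 / 19,202.9411 = 7.48908 years.

7.489 years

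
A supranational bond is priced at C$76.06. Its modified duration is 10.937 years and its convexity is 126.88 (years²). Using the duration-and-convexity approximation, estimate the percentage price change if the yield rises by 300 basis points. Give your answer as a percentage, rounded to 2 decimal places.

Duration effect: -D_mod·Δy = -10.937 × (+0.03) = -0.328110
Convexity effect: ½·C·(Δy)² = 0.5 × 126.88 × (0.03)² = +0.0570960
ΔP/P ≈ -0.328110 + 0.0570960 = -0.271014
= -27.1014%.

-27.10%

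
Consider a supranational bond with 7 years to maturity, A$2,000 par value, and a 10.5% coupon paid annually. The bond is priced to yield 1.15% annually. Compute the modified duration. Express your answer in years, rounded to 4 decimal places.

5.6193 years

Periodic yield y = 0.0115. First find Macaulay duration:
  t   CF        PV=CF/(1+0.0115)^t    t·PV
  1       210.00       207.6125       207.6125
  2       210.00       205.2521       410.5041
  3       210.00       202.9185       608.7555
  4       210.00       200.6115       802.4459
  5       210.00       198.3307       991.6533
  6       210.00       196.0758     1,176.4547
  7     2,210.00     2,040.0042    14,280.0295
  Σ                  3,250.8051    18,477.4554
P = 3,250.8051; Macaulay duration = 18,477.4554 / 3,250.8051 = 5.68396 years.
Modified duration = D_Mac / (1 + y) = 5.68396 / 1.0115 = 5.61934 years.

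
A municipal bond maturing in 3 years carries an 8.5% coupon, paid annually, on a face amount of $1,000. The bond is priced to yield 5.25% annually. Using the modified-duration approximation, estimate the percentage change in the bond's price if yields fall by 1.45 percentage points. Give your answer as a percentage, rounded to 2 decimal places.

+3.83%

Periodic yield y = 0.0525. Modified duration first:
  t   CF        PV=CF/(1+0.0525)^t    t·PV
  1        85.00        80.7601        80.7601
  2        85.00        76.7317       153.4634
  3     1,085.00       930.6008     2,791.8024
  Σ                  1,088.0926     3,026.0259
P = 1,088.0926; D_Mac = 2.78104 yrs; D_mod = 2.78104/(1+0.0525) = 2.64232 yrs.
ΔP/P ≈ -D_mod · Δy = -2.64232 × (-0.0145) = +0.038314 = +3.8314%.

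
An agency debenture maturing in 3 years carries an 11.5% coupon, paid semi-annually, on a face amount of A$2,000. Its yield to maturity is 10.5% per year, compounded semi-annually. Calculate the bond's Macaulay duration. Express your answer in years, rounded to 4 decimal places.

Periodic yield y = 0.0525. Discount each cash flow and weight by its period:
  t   CF        PV=CF/(1+0.0525)^t    t·PV
  1       115.00       109.2637       109.2637
  2       115.00       103.8135       207.6269
  3       115.00        98.6351       295.9053
  4       115.00        93.7151       374.8603
  5       115.00        89.0404       445.2022
  6     2,115.00     1,555.8859     9,335.3154
  Σ                  2,050.3536    10,768.1738
Price P = Σ PV = 2,050.3536.
Macaulay duration = Σ(t·PV) / P = 10,768.1738 / 2,050.3536 = 5.25186 half-year periods.
In years: 5.25186 / 2 = 2.62593 years.

2.6259 years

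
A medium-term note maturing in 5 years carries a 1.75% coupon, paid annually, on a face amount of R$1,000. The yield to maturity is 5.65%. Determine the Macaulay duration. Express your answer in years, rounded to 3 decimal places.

Periodic yield y = 0.0565. Discount each cash flow and weight by its year:
  t   CF        PV=CF/(1+0.0565)^t    t·PV
  1        17.50        16.5641        16.5641
  2        17.50        15.6783        31.3566
  3        17.50        14.8399        44.5196
  4        17.50        14.0462        56.1850
  5     1,017.50       773.0132     3,865.0660
  Σ                    834.1417     4,013.6912
Price P = Σ PV = 834.1417.
Macaulay duration = Σ(t·PV) / P = 4,013.6912 / 834.1417 = 4.81176 years.

4.812 years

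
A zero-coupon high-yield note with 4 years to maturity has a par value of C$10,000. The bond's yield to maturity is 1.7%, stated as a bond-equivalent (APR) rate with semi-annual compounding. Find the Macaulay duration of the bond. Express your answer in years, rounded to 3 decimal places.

4.000 years

A zero-coupon bond has a single cash flow at maturity, so its Macaulay duration equals its maturity: 4 years.
(Equivalently: 8 semi-annual periods ÷ 2 = 4 years.)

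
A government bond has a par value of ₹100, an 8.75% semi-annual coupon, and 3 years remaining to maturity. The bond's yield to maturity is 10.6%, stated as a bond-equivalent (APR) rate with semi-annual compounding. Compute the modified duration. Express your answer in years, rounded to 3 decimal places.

2.559 years

Periodic yield y = 0.053. First find Macaulay duration:
  t   CF        PV=CF/(1+0.053)^t    t·PV
  1        4.375         4.1548         4.1548
  2        4.375         3.9457         7.8914
  3        4.375         3.7471        11.2412
  4        4.375         3.5585        14.2339
  5        4.375         3.3794        16.8969
  6      104.375        76.5643       459.3857
  Σ                     95.3497       513.8039
P = 95.3497; Macaulay duration = 513.8039 / 95.3497 = 5.38863 half-year periods = 2.69431 years.
Modified duration = D_Mac / (1 + y) = 2.69431 / 1.053 = 2.55870 years.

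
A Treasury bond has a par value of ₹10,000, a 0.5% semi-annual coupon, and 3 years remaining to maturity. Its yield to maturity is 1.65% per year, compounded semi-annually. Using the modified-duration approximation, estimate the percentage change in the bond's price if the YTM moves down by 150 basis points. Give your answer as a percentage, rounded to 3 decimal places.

+4.435%

Periodic yield y = 0.00825. Modified duration first:
  t   CF        PV=CF/(1+0.00825)^t    t·PV
  1        25.00        24.7954        24.7954
  2        25.00        24.5925        49.1851
  3        25.00        24.3913        73.1740
  4        25.00        24.1917        96.7670
  5        25.00        23.9938       119.9690
  6    10,025.00     9,542.7819    57,256.6913
  Σ                  9,664.7467    57,620.5817
P = 9,664.7467; D_Mac = 5.96193 half-year periods = 2.98097 yrs; D_mod = 2.98097/(1+0.00825) = 2.95658 yrs.
ΔP/P ≈ -D_mod · Δy = -2.95658 × (-0.015) = +0.044349 = +4.4349%.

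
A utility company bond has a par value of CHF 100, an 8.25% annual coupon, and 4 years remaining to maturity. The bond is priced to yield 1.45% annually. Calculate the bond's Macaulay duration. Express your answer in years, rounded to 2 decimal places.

Periodic yield y = 0.0145. Discount each cash flow and weight by its year:
  t   CF        PV=CF/(1+0.0145)^t    t·PV
  1         8.25         8.1321         8.1321
  2         8.25         8.0159        16.0317
  3         8.25         7.9013        23.7039
  4       108.25       102.1927       408.7706
  Σ                    126.2419       456.6383
Price P = Σ PV = 126.2419.
Macaulay duration = Σ(t·PV) / P = 456.6383 / 126.2419 = 3.61717 years.

3.62 years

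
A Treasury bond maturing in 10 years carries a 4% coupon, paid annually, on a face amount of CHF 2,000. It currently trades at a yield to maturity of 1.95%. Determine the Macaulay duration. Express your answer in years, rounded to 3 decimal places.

Periodic yield y = 0.0195. Discount each cash flow and weight by its year:
  t   CF        PV=CF/(1+0.0195)^t    t·PV
  1        80.00        78.4698        78.4698
  2        80.00        76.9689       153.9379
  3        80.00        75.4968       226.4903
  4        80.00        74.0527       296.2109
  5        80.00        72.6363       363.1816
  6        80.00        71.2470       427.4820
  7        80.00        69.8843       489.1898
  8        80.00        68.5476       548.3807
  9        80.00        67.2365       605.1282
  10    2,080.00     1,714.7114    17,147.1139
  Σ                  2,369.2513    20,335.5852
Price P = Σ PV = 2,369.2513.
Macaulay duration = Σ(t·PV) / P = 20,335.5852 / 2,369.2513 = 8.58313 years.

8.583 years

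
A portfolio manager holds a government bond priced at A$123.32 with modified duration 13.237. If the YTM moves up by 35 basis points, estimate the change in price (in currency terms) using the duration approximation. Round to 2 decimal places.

Duration approximation: ΔP/P ≈ -D_mod · Δy = -13.237 × (+0.0035) = -0.0463295.
ΔP ≈ 123.32 × (-0.0463295) = -5.71335394.

-A$5.71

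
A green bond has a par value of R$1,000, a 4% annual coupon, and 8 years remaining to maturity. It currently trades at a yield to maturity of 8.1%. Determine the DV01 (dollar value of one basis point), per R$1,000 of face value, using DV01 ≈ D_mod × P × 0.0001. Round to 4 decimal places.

Periodic yield y = 0.081.
  t   CF        PV=CF/(1+0.081)^t    t·PV
  1        40.00        37.0028        37.0028
  2        40.00        34.2301        68.4603
  3        40.00        31.6652        94.9957
  4        40.00        29.2926       117.1702
  5        40.00        27.0976       135.4882
  6        40.00        25.0672       150.4032
  7        40.00        23.1889       162.3223
  8     1,040.00       557.7349     4,461.8789
  Σ                    765.2793     5,227.7216
P = 765.2793; D_Mac = 6.83113 yrs; D_mod = 6.31927 yrs.
DV01 ≈ 6.31927 × 765.2793 × 0.0001 = 0.483601.

R$0.4836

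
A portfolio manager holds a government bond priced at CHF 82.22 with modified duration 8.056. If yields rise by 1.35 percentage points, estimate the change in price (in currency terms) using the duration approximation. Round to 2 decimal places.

Duration approximation: ΔP/P ≈ -D_mod · Δy = -8.056 × (+0.0135) = -0.108756.
ΔP ≈ 82.22 × (-0.108756) = -8.94191832.

-CHF 8.94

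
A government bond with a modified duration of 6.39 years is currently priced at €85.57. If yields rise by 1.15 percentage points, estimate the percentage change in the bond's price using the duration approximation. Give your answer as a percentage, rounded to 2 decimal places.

-7.35%

Duration approximation: ΔP/P ≈ -D_mod · Δy = -6.39 × (+0.0115) = -0.073485.
As a percentage: -7.3485%.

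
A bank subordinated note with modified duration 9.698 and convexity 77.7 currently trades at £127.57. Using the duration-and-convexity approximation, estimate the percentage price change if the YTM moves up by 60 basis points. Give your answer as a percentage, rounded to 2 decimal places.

Duration effect: -D_mod·Δy = -9.698 × (+0.006) = -0.058188
Convexity effect: ½·C·(Δy)² = 0.5 × 77.7 × (0.006)² = +0.0013986
ΔP/P ≈ -0.058188 + 0.0013986 = -0.0567894
= -5.67894%.

-5.68%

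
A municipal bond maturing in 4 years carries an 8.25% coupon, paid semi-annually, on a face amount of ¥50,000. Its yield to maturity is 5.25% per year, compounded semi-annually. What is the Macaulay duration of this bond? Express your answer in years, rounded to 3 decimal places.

3.517 years

Periodic yield y = 0.02625. Discount each cash flow and weight by its period:
  t   CF        PV=CF/(1+0.02625)^t    t·PV
  1     2,062.50     2,009.7442     2,009.7442
  2     2,062.50     1,958.3378     3,916.6757
  3     2,062.50     1,908.2464     5,724.7391
  4     2,062.50     1,859.4362     7,437.7447
  5     2,062.50     1,811.8745     9,059.3724
  6     2,062.50     1,765.5293    10,593.1760
  7     2,062.50     1,720.3696    12,042.5874
  8    52,062.50    42,315.5176   338,524.1410
  Σ                 55,349.0557   389,308.1805
Price P = Σ PV = 55,349.0557.
Macaulay duration = Σ(t·PV) / P = 389,308.1805 / 55,349.0557 = 7.03369 half-year periods.
In years: 7.03369 / 2 = 3.51685 years.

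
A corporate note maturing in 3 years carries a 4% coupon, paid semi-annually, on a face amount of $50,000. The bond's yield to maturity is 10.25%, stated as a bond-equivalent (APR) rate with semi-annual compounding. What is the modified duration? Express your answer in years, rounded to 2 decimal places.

Periodic yield y = 0.05125. First find Macaulay duration:
  t   CF        PV=CF/(1+0.05125)^t    t·PV
  1     1,000.00       951.2485       951.2485
  2     1,000.00       904.8737     1,809.7475
  3     1,000.00       860.7598     2,582.2794
  4     1,000.00       818.7965     3,275.1859
  5     1,000.00       778.8789     3,894.3947
  6    51,000.00    37,786.2787   226,717.6721
  Σ                 42,100.8361   239,230.5280
P = 42,100.8361; Macaulay duration = 239,230.5280 / 42,100.8361 = 5.68232 half-year periods = 2.84116 years.
Modified duration = D_Mac / (1 + y) = 2.84116 / 1.05125 = 2.70265 years.

2.70 years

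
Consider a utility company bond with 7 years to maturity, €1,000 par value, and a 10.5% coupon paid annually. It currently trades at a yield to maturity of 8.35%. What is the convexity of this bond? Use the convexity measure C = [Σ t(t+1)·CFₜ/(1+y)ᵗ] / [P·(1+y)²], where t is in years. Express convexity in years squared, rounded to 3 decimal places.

33.270

With y = 0.0835:
  t   CF        PV=CF/(1+0.0835)^t    t·PV        t(t+1)·PV
  1       105.00        96.9082        96.9082         193.8163
  2       105.00        89.4399       178.8799         536.6396
  3       105.00        82.5472       247.6417         990.5669
  4       105.00        76.1857       304.7429       1,523.7146
  5       105.00        70.3145       351.5724       2,109.4342
  6       105.00        64.8957       389.3741       2,725.6187
  7     1,105.00       630.3182     4,412.2276      35,297.8209
  Σ                  1,110.6095     5,981.3467      43,377.6112
P = 1,110.6095.
Convexity = Σ t(t+1)·PV / [P·(1+y)²] = 43,377.6112 / (1,110.6095 × 1.173972) = 33.26951.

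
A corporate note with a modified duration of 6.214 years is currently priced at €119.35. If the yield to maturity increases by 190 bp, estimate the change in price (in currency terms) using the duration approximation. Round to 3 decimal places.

-€14.091

Duration approximation: ΔP/P ≈ -D_mod · Δy = -6.214 × (+0.019) = -0.118066.
ΔP ≈ 119.35 × (-0.118066) = -14.0911771.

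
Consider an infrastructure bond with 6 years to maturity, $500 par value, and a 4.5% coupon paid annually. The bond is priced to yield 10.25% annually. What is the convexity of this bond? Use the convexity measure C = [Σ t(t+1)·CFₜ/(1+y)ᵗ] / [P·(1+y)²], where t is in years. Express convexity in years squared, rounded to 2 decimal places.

With y = 0.1025:
  t   CF        PV=CF/(1+0.1025)^t    t·PV        t(t+1)·PV
  1        22.50        20.4082        20.4082          40.8163
  2        22.50        18.5108        37.0216         111.0648
  3        22.50        16.7898        50.3695         201.4782
  4        22.50        15.2289        60.9155         304.5777
  5        22.50        13.8130        69.0652         414.3914
  6       522.50       290.9476     1,745.6853      12,219.7971
  Σ                    375.6983     1,983.4654      13,292.1256
P = 375.6983.
Convexity = Σ t(t+1)·PV / [P·(1+y)²] = 13,292.1256 / (375.6983 × 1.215506) = 29.10704.

29.11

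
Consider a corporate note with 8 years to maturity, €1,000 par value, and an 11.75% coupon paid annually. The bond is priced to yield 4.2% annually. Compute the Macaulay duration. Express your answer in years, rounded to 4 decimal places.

Periodic yield y = 0.042. Discount each cash flow and weight by its year:
  t   CF        PV=CF/(1+0.042)^t    t·PV
  1       117.50       112.7639       112.7639
  2       117.50       108.2187       216.4375
  3       117.50       103.8567       311.5702
  4       117.50        99.6706       398.6823
  5       117.50        95.6531       478.2657
  6       117.50        91.7976       550.7859
  7       117.50        88.0976       616.6829
  8     1,117.50       804.0921     6,432.7366
  Σ                  1,504.1504     9,117.9250
Price P = Σ PV = 1,504.1504.
Macaulay duration = Σ(t·PV) / P = 9,117.9250 / 1,504.1504 = 6.06184 years.

6.0618 years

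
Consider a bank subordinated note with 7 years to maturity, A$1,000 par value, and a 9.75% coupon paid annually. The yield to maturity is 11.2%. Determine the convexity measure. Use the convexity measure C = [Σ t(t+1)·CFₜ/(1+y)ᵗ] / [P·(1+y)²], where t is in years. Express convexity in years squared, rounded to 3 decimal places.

31.141

With y = 0.112:
  t   CF        PV=CF/(1+0.112)^t    t·PV        t(t+1)·PV
  1        97.50        87.6799        87.6799         175.3597
  2        97.50        78.8488       157.6976         473.0927
  3        97.50        70.9072       212.7216         850.8862
  4        97.50        63.7655       255.0618       1,275.3091
  5        97.50        57.3430       286.7152       1,720.2911
  6        97.50        51.5675       309.4049       2,165.8341
  7     1,097.50       522.0006     3,654.0043      29,232.0347
  Σ                    932.1124     4,963.2852      35,892.8076
P = 932.1124.
Convexity = Σ t(t+1)·PV / [P·(1+y)²] = 35,892.8076 / (932.1124 × 1.236544) = 31.14079.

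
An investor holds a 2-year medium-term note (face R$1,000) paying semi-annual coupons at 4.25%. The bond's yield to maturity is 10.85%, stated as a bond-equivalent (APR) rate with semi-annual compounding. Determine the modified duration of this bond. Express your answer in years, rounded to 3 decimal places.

Periodic yield y = 0.05425. First find Macaulay duration:
  t   CF        PV=CF/(1+0.05425)^t    t·PV
  1        21.25        20.1565        20.1565
  2        21.25        19.1193        38.2386
  3        21.25        18.1354        54.4063
  4     1,021.25       826.7185     3,306.8738
  Σ                    884.1297     3,419.6752
P = 884.1297; Macaulay duration = 3,419.6752 / 884.1297 = 3.86784 half-year periods = 1.93392 years.
Modified duration = D_Mac / (1 + y) = 1.93392 / 1.05425 = 1.83441 years.

1.834 years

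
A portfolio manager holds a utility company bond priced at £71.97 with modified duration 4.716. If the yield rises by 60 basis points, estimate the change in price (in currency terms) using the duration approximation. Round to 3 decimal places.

Duration approximation: ΔP/P ≈ -D_mod · Δy = -4.716 × (+0.006) = -0.028296.
ΔP ≈ 71.97 × (-0.028296) = -2.03646312.

-£2.036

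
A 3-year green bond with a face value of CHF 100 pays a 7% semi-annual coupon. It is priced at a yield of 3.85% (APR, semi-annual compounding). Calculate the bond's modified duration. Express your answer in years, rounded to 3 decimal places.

Periodic yield y = 0.01925. First find Macaulay duration:
  t   CF        PV=CF/(1+0.01925)^t    t·PV
  1         3.50         3.4339         3.4339
  2         3.50         3.3690         6.7381
  3         3.50         3.3054         9.9162
  4         3.50         3.2430        12.9719
  5         3.50         3.1817        15.9087
  6       103.50        92.3115       553.8693
  Σ                    108.8446       602.8381
P = 108.8446; Macaulay duration = 602.8381 / 108.8446 = 5.53852 half-year periods = 2.76926 years.
Modified duration = D_Mac / (1 + y) = 2.76926 / 1.01925 = 2.71696 years.

2.717 years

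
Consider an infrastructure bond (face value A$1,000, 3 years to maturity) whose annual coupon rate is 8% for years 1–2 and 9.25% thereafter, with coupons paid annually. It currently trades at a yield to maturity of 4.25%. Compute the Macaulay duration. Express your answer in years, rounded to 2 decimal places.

2.80 years

Periodic yield y = 0.0425. Discount each cash flow and weight by its year:
  t   CF        PV=CF/(1+0.0425)^t    t·PV
  1        80.00        76.7386        76.7386
  2        80.00        73.6102       147.2204
  3     1,092.50       964.2580     2,892.7740
  Σ                  1,114.6068     3,116.7330
Price P = Σ PV = 1,114.6068.
Macaulay duration = Σ(t·PV) / P = 3,116.7330 / 1,114.6068 = 2.79626 years.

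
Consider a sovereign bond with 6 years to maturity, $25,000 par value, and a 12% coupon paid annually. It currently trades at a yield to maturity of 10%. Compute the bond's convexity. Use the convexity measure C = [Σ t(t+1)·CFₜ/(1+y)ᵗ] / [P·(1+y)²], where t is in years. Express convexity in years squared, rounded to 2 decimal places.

With y = 0.1:
  t   CF        PV=CF/(1+0.1)^t    t·PV        t(t+1)·PV
  1     3,000.00     2,727.2727     2,727.2727       5,454.5455
  2     3,000.00     2,479.3388     4,958.6777      14,876.0331
  3     3,000.00     2,253.9444     6,761.8332      27,047.3328
  4     3,000.00     2,049.0404     8,196.1615      40,980.8073
  5     3,000.00     1,862.7640     9,313.8198      55,882.9191
  6    28,000.00    15,805.2700    94,831.6202     663,821.3417
  Σ                 27,177.6303   126,789.3852     808,062.9795
P = 27,177.6303.
Convexity = Σ t(t+1)·PV / [P·(1+y)²] = 808,062.9795 / (27,177.6303 × 1.210000) = 24.57244.

24.57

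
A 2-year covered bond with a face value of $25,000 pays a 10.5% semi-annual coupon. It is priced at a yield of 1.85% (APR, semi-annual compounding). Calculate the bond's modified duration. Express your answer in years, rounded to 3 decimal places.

Periodic yield y = 0.00925. First find Macaulay duration:
  t   CF        PV=CF/(1+0.00925)^t    t·PV
  1     1,312.50     1,300.4706     1,300.4706
  2     1,312.50     1,288.5515     2,577.1031
  3     1,312.50     1,276.7417     3,830.2251
  4    26,312.50    25,361.0413   101,444.1651
  Σ                 29,226.8051   109,151.9639
P = 29,226.8051; Macaulay duration = 109,151.9639 / 29,226.8051 = 3.73465 half-year periods = 1.86733 years.
Modified duration = D_Mac / (1 + y) = 1.86733 / 1.00925 = 1.85021 years.

1.850 years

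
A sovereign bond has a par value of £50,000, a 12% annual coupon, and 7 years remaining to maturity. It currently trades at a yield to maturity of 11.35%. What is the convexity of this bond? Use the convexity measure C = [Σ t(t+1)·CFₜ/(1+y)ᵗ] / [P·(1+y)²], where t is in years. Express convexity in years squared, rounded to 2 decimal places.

29.51

With y = 0.1135:
  t   CF        PV=CF/(1+0.1135)^t    t·PV        t(t+1)·PV
  1     6,000.00     5,388.4149     5,388.4149      10,776.8298
  2     6,000.00     4,839.1692     9,678.3384      29,035.0152
  3     6,000.00     4,345.9086    13,037.7257      52,150.9030
  4     6,000.00     3,902.9264    15,611.7057      78,058.5286
  5     6,000.00     3,505.0978    17,525.4891     105,152.9348
  6     6,000.00     3,147.8202    18,886.9214     132,208.4497
  7    56,000.00    26,384.9623   184,694.7359   1,477,557.8869
  Σ                 51,514.2994   264,823.3311   1,884,940.5480
P = 51,514.2994.
Convexity = Σ t(t+1)·PV / [P·(1+y)²] = 1,884,940.5480 / (51,514.2994 × 1.239882) = 29.51137.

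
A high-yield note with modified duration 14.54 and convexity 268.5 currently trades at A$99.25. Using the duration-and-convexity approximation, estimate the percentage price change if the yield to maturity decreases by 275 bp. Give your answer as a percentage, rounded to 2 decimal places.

Duration effect: -D_mod·Δy = -14.54 × (-0.0275) = +0.399850
Convexity effect: ½·C·(Δy)² = 0.5 × 268.5 × (-0.0275)² = +0.1015265625
ΔP/P ≈ +0.399850 + 0.1015265625 = +0.5013765625
= +50.13765625%.

+50.14%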